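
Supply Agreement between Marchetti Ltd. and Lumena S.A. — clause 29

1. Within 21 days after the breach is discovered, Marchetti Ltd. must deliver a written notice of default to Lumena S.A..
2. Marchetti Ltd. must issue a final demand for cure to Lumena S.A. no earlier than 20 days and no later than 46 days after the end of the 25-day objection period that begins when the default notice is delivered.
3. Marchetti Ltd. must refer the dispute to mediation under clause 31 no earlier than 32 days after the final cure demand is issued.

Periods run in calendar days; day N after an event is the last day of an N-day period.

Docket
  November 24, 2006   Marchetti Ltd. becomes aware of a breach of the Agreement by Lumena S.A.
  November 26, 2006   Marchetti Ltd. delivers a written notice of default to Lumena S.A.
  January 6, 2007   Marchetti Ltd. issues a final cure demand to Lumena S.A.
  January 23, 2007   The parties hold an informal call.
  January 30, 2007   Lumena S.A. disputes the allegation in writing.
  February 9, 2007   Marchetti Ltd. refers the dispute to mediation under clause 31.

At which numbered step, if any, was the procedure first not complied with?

(1) due by November 24, 2006 + 21 days = December 15, 2006; completed November 26, 2006, before the deadline.
(2) the permitted window runs from December 21, 2006 + 20 = January 10, 2007 to December 21, 2006 + 46 = February 5, 2007; January 6, 2007 is 4 days too early.

Step 2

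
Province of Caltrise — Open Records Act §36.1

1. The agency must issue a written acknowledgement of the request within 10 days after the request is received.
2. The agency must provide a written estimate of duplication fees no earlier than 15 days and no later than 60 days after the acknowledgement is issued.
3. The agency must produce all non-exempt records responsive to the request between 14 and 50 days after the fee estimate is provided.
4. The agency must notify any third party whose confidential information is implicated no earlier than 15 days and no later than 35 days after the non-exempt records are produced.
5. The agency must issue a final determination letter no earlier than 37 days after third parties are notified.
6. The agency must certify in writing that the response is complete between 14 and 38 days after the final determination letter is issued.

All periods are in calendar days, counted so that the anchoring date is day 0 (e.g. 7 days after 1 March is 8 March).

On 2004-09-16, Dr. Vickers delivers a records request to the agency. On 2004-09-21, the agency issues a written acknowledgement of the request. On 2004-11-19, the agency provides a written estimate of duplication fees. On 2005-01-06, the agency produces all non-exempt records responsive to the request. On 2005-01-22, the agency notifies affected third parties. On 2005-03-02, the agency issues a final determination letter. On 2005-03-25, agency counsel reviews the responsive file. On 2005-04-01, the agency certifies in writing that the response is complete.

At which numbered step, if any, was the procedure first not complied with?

None — every step was satisfied

(1) due by 2004-09-16 + 10 days = 2004-09-26; completed 2004-09-21, before the deadline.
(2) the permitted window runs from 2004-09-21 + 15 = 2004-10-06 to 2004-09-21 + 60 = 2004-11-20; 2004-11-19 falls inside that range.
(3) the permitted window runs from 2004-11-19 + 14 = 2004-12-03 to 2004-11-19 + 50 = 2005-01-08; 2005-01-06 falls inside that range.
(4) the permitted window runs from 2005-01-06 + 15 = 2005-01-21 to 2005-01-06 + 35 = 2005-02-10; done 2005-01-22, which is between those dates.
(5) permitted from 2005-01-22 + 37 days = 2005-02-28 onward; 2005-03-02 is on or after that date.
(6) the permitted window runs from 2005-03-02 + 14 = 2005-03-16 to 2005-03-02 + 38 = 2005-04-09; 2005-04-01 falls inside that range.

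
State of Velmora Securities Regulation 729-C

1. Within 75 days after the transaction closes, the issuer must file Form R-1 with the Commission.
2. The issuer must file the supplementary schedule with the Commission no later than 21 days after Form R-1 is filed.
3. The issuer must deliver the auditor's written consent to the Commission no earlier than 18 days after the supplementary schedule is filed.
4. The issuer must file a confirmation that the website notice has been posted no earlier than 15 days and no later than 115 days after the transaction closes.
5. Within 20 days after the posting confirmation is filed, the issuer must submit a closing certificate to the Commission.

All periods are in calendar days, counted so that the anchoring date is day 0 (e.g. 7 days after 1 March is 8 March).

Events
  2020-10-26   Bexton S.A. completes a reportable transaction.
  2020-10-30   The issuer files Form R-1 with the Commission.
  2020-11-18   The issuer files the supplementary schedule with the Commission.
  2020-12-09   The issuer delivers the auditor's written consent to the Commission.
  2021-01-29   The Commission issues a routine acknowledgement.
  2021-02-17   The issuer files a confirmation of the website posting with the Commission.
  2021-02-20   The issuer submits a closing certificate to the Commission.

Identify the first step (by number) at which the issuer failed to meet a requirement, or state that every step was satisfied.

None — every step was satisfied

Step 1: 75 days after 2020-10-26 (when the transaction closes) is 2021-01-09; done 2020-10-30 — timely.
Step 2: 21 days after 2020-10-30 (when Form R-1 is filed) is 2020-11-20; completed 2020-11-18, before the deadline.
Step 3: the earliest permitted date is 18 days after 2020-11-18 (when the supplementary schedule is filed), i.e. 2020-12-06; done 2020-12-09 — permitted.
Step 4: the window is 15–115 days after 2020-10-26 (when the transaction closes), so 2020-11-10 through 2021-02-18; done 2021-02-17, which is between those dates.
Step 5: 20 days after 2021-02-17 (when the posting confirmation is filed) is 2021-03-09; completed 2021-02-20, before the deadline.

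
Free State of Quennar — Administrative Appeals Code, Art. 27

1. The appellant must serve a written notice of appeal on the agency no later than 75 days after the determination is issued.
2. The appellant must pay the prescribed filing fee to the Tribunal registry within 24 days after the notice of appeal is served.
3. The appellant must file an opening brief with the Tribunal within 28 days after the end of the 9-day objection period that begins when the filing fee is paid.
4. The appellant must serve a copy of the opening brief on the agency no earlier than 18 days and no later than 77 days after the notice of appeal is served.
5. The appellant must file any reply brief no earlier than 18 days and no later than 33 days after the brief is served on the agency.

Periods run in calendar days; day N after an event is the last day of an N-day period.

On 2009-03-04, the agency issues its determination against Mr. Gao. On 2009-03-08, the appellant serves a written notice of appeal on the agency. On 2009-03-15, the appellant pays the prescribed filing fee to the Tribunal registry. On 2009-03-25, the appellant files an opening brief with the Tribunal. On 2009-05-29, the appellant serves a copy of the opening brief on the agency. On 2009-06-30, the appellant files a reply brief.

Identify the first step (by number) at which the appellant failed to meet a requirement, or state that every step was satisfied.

Step 4

(1) due by 2009-03-04 + 75 days = 2009-05-18; done 2009-03-08 — timely.
(2) due by 2009-03-08 + 24 days = 2009-04-01; 2009-03-15 is within that limit.
(3) due by 2009-03-24 + 28 days = 2009-04-21; 2009-03-25 is within that limit.
(4) the permitted window runs from 2009-03-08 + 18 = 2009-03-26 to 2009-03-08 + 77 = 2009-05-24; done 2009-05-29 — 5 days after the window closed.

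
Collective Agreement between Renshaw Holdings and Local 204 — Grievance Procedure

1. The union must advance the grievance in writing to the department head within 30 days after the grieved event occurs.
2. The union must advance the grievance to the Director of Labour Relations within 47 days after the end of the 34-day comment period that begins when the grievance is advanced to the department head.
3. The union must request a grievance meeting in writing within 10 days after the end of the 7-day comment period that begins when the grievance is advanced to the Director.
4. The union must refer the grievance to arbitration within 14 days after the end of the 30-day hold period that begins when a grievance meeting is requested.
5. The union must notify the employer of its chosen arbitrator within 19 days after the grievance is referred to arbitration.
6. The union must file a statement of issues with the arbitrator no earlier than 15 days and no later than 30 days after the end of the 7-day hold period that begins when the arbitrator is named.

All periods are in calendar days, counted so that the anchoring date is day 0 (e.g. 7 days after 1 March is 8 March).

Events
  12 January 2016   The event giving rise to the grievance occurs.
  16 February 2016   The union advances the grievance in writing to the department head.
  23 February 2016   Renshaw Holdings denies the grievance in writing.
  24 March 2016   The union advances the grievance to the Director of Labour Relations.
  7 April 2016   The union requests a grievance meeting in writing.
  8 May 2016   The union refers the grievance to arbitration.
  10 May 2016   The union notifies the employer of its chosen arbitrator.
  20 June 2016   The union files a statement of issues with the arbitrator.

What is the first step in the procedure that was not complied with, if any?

(1) due by 12 January 2016 + 30 days = 11 February 2016; not done until 16 February 2016, 5 days after the deadline.

Step 1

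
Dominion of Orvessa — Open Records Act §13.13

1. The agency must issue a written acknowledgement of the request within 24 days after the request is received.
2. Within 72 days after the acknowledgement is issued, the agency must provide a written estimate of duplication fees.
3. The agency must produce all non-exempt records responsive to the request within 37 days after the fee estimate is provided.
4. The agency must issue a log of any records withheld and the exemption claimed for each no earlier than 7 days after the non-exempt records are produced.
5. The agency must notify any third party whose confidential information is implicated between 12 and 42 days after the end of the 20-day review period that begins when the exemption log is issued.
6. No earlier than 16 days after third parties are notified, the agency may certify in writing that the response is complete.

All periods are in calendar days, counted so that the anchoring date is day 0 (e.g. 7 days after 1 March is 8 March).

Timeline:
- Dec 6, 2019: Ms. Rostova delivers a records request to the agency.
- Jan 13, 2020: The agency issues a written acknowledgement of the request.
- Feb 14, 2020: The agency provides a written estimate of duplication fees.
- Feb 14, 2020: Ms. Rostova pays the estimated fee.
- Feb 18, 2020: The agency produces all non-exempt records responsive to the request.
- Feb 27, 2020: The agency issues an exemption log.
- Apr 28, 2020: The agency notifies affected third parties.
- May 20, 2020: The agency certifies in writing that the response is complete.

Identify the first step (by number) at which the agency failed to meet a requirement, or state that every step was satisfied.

Step 1 — counting 24 days from Dec 6, 2019 (when the request is received) gives a deadline of Dec 30, 2019; done Jan 13, 2020 — 14 days late.

Step 1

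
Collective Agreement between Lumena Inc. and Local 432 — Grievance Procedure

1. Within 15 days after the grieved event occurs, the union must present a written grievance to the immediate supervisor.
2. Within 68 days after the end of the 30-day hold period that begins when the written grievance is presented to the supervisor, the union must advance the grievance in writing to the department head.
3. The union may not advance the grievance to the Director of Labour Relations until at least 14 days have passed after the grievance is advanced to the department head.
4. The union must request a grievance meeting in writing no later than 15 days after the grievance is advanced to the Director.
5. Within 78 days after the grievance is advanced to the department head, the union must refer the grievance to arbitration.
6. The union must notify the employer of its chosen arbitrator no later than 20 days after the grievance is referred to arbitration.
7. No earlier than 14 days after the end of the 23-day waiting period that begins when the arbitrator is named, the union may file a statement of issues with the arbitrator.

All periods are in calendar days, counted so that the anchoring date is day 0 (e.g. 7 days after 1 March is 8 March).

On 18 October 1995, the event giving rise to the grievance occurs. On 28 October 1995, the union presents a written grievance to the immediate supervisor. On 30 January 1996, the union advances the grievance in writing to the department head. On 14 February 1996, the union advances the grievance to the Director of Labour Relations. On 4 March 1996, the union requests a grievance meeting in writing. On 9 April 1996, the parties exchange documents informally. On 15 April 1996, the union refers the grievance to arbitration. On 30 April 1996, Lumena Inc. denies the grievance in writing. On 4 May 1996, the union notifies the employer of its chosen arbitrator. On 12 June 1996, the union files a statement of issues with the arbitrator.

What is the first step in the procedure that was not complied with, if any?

Step 1: 15 days after 18 October 1995 (when the grieved event occurs) is 2 November 1995; done 28 October 1995 — timely.
Step 2: 68 days after 27 November 1995 (end of the 30-day hold period, which began when the written grievance is presented to the supervisor on 28 October 1995) is 3 February 1996; done 30 January 1996 — timely.
Step 3: the earliest permitted date is 14 days after 30 January 1996 (when the grievance is advanced to the department head), i.e. 13 February 1996; done 14 February 1996, after the minimum wait.
Step 4: 15 days after 14 February 1996 (when the grievance is advanced to the Director) is 29 February 1996; not done until 4 March 1996, 4 days after the deadline.

Step 4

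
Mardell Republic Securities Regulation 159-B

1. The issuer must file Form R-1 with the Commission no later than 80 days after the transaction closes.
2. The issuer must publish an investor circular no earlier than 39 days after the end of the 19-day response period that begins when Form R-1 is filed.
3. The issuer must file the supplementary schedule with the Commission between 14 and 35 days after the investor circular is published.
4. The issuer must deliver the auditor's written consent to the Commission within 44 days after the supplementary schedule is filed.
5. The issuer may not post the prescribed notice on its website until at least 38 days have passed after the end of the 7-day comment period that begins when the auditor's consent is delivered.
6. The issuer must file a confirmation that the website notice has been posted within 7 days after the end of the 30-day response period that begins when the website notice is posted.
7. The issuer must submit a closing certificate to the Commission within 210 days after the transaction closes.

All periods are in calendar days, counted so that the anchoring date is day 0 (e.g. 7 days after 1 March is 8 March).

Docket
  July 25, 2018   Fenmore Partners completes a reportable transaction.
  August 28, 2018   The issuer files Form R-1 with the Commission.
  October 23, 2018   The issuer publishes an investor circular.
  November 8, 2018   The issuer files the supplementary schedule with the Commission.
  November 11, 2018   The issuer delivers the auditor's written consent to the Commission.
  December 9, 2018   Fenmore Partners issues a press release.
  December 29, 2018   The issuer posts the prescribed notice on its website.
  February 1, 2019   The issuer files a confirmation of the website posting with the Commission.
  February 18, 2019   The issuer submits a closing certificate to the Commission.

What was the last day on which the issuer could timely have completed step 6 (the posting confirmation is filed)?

February 4, 2019

The website notice is posted on December 29, 2018; the 30-day response period therefore ends January 28, 2019, and step 6 runs from that date. 7 days after January 28, 2019 is February 4, 2019.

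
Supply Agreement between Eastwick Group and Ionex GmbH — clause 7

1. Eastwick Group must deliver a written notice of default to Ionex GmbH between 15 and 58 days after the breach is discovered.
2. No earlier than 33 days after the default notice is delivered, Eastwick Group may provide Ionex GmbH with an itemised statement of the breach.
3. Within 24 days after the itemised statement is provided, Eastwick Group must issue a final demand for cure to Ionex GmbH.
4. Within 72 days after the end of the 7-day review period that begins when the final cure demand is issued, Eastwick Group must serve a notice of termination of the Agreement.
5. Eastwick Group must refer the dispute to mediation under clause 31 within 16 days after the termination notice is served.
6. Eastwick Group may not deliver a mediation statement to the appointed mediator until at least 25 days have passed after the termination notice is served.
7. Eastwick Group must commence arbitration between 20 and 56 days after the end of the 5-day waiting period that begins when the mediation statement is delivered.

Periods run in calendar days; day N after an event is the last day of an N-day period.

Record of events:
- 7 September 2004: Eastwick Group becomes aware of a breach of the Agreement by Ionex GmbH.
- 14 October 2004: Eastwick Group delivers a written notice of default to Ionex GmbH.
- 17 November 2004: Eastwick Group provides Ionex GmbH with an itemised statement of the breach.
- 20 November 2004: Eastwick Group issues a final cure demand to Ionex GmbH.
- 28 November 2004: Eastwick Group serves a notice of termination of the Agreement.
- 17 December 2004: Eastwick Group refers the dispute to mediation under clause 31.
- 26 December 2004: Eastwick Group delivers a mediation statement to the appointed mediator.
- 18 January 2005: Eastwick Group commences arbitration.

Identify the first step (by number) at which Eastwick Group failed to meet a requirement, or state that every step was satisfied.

Step 1 — 15 and 58 days from 7 September 2004 (when the breach is discovered) are 22 September 2004 and 4 November 2004 respectively; done 14 October 2004 — within the window.
Step 2 — must wait 33 days from 14 October 2004 (when the default notice is delivered), so not before 16 November 2004; done 17 November 2004, after the minimum wait.
Step 3 — counting 24 days from 17 November 2004 (when the itemised statement is provided) gives a deadline of 11 December 2004; 20 November 2004 is within that limit.
Step 4 — counting 72 days from 27 November 2004 (end of the 7-day review period, which began when the final cure demand is issued on 20 November 2004) gives a deadline of 7 February 2005; 28 November 2004 is within that limit.
Step 5 — counting 16 days from 28 November 2004 (when the termination notice is served) gives a deadline of 14 December 2004; done 17 December 2004 — 3 days late.
The analysis stops there.

Step 5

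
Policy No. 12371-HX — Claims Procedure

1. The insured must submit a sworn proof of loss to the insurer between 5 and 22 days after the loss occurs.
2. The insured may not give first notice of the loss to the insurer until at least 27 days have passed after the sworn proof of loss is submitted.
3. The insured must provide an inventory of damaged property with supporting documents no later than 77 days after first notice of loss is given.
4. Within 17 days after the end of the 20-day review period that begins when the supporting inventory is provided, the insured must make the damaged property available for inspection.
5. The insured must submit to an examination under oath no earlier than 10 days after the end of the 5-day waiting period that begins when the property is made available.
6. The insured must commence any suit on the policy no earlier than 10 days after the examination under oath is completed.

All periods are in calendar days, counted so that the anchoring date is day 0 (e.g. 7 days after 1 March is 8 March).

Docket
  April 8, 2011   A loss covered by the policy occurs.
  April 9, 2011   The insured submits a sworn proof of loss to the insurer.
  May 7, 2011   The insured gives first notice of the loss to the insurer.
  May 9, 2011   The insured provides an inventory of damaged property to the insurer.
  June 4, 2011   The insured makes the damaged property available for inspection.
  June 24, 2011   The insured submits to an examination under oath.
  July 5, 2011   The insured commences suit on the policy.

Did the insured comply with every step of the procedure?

No

Step 1: the window is 5–22 days after April 8, 2011 (when the loss occurs), so April 13, 2011 through April 30, 2011; April 9, 2011 is 4 days too early.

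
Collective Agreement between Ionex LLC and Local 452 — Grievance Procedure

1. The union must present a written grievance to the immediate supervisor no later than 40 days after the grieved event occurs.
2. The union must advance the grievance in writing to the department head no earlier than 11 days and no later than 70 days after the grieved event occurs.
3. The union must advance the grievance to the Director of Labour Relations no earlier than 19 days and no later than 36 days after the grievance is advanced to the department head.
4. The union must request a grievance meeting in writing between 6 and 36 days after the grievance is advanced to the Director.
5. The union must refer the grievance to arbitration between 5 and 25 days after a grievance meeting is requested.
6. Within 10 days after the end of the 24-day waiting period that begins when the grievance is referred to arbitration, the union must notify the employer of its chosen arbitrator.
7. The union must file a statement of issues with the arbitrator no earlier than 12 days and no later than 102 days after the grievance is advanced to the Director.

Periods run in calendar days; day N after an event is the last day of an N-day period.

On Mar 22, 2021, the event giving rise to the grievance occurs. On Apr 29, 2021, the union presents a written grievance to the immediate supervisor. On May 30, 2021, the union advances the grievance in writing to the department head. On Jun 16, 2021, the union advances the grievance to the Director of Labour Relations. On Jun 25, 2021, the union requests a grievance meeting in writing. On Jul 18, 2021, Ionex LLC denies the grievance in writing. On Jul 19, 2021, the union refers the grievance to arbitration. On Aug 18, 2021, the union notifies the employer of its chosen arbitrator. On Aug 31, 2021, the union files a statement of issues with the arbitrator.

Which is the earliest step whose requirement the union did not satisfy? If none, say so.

Step 3

(1) due by Mar 22, 2021 + 40 days = May 1, 2021; completed Apr 29, 2021, before the deadline.
(2) the permitted window runs from Mar 22, 2021 + 11 = Apr 2, 2021 to Mar 22, 2021 + 70 = May 31, 2021; done May 30, 2021, which is between those dates.
(3) the permitted window runs from May 30, 2021 + 19 = Jun 18, 2021 to May 30, 2021 + 36 = Jul 5, 2021; done Jun 16, 2021 — 2 days before the window opened.
No need to go further; step 3 was not satisfied.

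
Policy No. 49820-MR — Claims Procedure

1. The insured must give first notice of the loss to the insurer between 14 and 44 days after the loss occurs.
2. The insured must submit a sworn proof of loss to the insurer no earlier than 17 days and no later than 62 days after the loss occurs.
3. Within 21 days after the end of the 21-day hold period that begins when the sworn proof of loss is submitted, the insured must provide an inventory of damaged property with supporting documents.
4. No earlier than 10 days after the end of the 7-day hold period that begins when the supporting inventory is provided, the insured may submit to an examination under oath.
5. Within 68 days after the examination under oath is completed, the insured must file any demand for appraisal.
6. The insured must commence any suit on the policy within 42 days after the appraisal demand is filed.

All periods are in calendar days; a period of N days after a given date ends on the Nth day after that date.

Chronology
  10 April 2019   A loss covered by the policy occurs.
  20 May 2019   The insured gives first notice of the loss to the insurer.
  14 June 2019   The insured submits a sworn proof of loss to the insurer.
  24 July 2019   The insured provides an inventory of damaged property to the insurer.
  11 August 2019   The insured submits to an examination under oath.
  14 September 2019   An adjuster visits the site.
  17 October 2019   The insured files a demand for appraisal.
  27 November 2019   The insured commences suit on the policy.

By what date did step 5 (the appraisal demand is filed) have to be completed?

18 October 2019

Step 5 runs from 11 August 2019, when the examination under oath is completed. 68 days after 11 August 2019 is 18 October 2019.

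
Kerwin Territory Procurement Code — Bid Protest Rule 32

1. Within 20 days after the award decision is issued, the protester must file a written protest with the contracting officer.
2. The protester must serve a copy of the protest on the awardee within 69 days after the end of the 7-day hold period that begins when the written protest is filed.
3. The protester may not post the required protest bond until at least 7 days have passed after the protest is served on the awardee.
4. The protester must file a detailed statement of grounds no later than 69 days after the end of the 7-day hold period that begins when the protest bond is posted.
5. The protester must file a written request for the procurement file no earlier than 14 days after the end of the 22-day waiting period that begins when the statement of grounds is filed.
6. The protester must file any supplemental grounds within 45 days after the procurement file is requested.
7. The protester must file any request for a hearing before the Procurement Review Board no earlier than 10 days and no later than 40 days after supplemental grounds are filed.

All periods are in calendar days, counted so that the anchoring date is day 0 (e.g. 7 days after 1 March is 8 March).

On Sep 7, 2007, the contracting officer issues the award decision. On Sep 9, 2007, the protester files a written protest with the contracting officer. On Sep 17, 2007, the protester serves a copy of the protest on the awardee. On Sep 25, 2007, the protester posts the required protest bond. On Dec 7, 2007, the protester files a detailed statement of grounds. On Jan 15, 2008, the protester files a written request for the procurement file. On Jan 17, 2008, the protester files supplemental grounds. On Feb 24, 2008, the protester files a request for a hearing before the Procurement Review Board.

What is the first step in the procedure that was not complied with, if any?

None — every step was satisfied

Step 1 — counting 20 days from Sep 7, 2007 (when the award decision is issued) gives a deadline of Sep 27, 2007; Sep 9, 2007 is within that limit.
Step 2 — counting 69 days from Sep 16, 2007 (end of the 7-day hold period, which began when the written protest is filed on Sep 9, 2007) gives a deadline of Nov 24, 2007; completed Sep 17, 2007, before the deadline.
Step 3 — must wait 7 days from Sep 17, 2007 (when the protest is served on the awardee), so not before Sep 24, 2007; Sep 25, 2007 is on or after that date.
Step 4 — counting 69 days from Oct 2, 2007 (end of the 7-day hold period, which began when the protest bond is posted on Sep 25, 2007) gives a deadline of Dec 10, 2007; Dec 7, 2007 is within that limit.
Step 5 — must wait 14 days from Dec 29, 2007 (end of the 22-day waiting period, which began when the statement of grounds is filed on Dec 7, 2007), so not before Jan 12, 2008; done Jan 15, 2008 — permitted.
Step 6 — counting 45 days from Jan 15, 2008 (when the procurement file is requested) gives a deadline of Feb 29, 2008; completed Jan 17, 2008, before the deadline.
Step 7 — 10 and 40 days from Jan 17, 2008 (when supplemental grounds are filed) are Jan 27, 2008 and Feb 26, 2008 respectively; Feb 24, 2008 falls inside that range.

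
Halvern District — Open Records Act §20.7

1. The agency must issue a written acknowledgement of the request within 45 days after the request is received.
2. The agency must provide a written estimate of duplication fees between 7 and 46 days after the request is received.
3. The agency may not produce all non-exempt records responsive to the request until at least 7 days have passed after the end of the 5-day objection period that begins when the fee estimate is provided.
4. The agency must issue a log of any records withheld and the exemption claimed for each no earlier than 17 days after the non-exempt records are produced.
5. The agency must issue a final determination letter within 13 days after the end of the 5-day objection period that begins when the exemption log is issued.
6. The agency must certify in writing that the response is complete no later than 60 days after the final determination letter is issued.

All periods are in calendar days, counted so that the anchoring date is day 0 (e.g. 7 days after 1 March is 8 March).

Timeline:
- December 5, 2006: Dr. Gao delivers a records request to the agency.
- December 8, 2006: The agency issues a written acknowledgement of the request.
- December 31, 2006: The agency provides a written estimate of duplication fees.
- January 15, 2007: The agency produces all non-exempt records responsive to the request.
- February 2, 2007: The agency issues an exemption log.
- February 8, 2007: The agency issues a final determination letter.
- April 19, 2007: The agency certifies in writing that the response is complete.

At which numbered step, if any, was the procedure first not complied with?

Step 1: 45 days after December 5, 2006 (when the request is received) is January 19, 2007; December 8, 2006 is within that limit.
Step 2: the window is 7–46 days after December 5, 2006 (when the request is received), so December 12, 2006 through January 20, 2007; done December 31, 2006, which is between those dates.
Step 3: the earliest permitted date is 7 days after January 5, 2007 (end of the 5-day objection period, which began when the fee estimate is provided on December 31, 2006), i.e. January 12, 2007; January 15, 2007 is on or after that date.
Step 4: the earliest permitted date is 17 days after January 15, 2007 (when the non-exempt records are produced), i.e. February 1, 2007; done February 2, 2007, after the minimum wait.
Step 5: 13 days after February 7, 2007 (end of the 5-day objection period, which began when the exemption log is issued on February 2, 2007) is February 20, 2007; done February 8, 2007 — timely.
Step 6: 60 days after February 8, 2007 (when the final determination letter is issued) is April 9, 2007; not done until April 19, 2007, 10 days after the deadline.
That is the first point of non-compliance.

Step 6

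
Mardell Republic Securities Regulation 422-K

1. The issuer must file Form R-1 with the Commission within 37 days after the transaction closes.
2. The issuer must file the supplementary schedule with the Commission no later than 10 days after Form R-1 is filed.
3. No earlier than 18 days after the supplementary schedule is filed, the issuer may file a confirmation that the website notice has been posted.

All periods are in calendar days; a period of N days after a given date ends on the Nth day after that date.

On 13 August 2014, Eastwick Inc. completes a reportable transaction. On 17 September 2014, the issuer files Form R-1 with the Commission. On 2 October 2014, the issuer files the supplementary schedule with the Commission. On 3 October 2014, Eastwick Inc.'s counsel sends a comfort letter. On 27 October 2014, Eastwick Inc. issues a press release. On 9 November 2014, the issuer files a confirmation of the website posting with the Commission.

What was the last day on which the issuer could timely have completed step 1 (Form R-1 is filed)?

Step 1 runs from 13 August 2014, when the transaction closes. 37 days after 13 August 2014 is 19 September 2014.

19 September 2014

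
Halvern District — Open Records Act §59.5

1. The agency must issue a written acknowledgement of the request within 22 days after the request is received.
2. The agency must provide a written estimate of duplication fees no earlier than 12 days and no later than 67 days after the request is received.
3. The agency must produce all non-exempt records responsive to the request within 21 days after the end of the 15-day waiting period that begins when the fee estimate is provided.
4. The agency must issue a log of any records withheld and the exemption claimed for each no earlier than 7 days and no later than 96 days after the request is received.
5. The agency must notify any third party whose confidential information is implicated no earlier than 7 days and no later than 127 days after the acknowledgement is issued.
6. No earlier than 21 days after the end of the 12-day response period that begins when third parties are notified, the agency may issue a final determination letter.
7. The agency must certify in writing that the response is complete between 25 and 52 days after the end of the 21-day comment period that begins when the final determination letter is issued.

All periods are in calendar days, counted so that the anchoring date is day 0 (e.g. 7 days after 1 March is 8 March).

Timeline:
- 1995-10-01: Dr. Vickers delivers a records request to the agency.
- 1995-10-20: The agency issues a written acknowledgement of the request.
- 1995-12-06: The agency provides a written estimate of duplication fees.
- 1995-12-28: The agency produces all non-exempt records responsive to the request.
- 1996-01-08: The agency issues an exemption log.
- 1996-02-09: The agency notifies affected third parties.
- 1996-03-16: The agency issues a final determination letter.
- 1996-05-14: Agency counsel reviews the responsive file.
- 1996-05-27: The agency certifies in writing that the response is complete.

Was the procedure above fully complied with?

No

Step 1: 22 days after 1995-10-01 (when the request is received) is 1995-10-23; completed 1995-10-20, before the deadline.
Step 2: the window is 12–67 days after 1995-10-01 (when the request is received), so 1995-10-13 through 1995-12-07; 1995-12-06 falls inside that range.
Step 3: 21 days after 1995-12-21 (end of the 15-day waiting period, which began when the fee estimate is provided on 1995-12-06) is 1996-01-11; 1995-12-28 is within that limit.
Step 4: the window is 7–96 days after 1995-10-01 (when the request is received), so 1995-10-08 through 1996-01-05; 1996-01-08 is 3 days past the end of the window.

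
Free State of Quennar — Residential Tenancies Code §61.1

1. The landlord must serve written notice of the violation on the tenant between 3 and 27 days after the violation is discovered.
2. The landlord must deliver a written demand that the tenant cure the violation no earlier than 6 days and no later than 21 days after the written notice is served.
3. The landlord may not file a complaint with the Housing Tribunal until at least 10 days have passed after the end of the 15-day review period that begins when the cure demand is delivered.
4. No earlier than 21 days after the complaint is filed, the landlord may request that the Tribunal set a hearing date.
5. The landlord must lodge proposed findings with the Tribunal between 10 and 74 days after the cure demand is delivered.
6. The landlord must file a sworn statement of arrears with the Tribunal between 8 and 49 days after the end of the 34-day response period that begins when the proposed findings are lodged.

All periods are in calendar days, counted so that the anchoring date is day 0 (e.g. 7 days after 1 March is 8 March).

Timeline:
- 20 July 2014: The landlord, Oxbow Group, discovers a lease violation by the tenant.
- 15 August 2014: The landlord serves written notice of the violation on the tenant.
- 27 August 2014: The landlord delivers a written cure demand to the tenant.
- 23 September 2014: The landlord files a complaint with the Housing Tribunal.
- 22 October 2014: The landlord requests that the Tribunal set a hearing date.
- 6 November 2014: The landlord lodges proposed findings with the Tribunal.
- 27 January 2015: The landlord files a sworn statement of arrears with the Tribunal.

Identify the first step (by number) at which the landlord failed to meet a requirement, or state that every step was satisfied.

None — every step was satisfied

Step 1 — 3 and 27 days from 20 July 2014 (when the violation is discovered) are 23 July 2014 and 16 August 2014 respectively; done 15 August 2014 — within the window.
Step 2 — 6 and 21 days from 15 August 2014 (when the written notice is served) are 21 August 2014 and 5 September 2014 respectively; done 27 August 2014, which is between those dates.
Step 3 — must wait 10 days from 11 September 2014 (end of the 15-day review period, which began when the cure demand is delivered on 27 August 2014), so not before 21 September 2014; done 23 September 2014 — permitted.
Step 4 — must wait 21 days from 23 September 2014 (when the complaint is filed), so not before 14 October 2014; 22 October 2014 is on or after that date.
Step 5 — 10 and 74 days from 27 August 2014 (when the cure demand is delivered) are 6 September 2014 and 9 November 2014 respectively; 6 November 2014 falls inside that range.
Step 6 — 8 and 49 days from 10 December 2014 (end of the 34-day response period, which began when the proposed findings are lodged on 6 November 2014) are 18 December 2014 and 28 January 2015 respectively; done 27 January 2015 — within the window.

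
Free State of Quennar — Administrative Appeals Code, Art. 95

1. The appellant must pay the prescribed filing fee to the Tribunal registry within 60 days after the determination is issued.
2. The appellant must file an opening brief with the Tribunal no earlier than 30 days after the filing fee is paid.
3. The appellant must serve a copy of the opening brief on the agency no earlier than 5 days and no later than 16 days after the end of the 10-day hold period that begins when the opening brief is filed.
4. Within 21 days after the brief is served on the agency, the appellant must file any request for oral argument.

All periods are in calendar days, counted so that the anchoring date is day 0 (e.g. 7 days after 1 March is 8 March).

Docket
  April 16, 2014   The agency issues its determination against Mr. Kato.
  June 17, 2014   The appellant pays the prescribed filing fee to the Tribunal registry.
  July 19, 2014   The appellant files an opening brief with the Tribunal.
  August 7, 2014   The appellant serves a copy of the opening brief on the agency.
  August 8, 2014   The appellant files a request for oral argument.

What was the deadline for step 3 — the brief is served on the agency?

August 14, 2014

The opening brief is filed on July 19, 2014; the 10-day hold period therefore ends July 29, 2014, and step 3 runs from that date. The window is 5–16 days after July 29, 2014; it closes on August 14, 2014.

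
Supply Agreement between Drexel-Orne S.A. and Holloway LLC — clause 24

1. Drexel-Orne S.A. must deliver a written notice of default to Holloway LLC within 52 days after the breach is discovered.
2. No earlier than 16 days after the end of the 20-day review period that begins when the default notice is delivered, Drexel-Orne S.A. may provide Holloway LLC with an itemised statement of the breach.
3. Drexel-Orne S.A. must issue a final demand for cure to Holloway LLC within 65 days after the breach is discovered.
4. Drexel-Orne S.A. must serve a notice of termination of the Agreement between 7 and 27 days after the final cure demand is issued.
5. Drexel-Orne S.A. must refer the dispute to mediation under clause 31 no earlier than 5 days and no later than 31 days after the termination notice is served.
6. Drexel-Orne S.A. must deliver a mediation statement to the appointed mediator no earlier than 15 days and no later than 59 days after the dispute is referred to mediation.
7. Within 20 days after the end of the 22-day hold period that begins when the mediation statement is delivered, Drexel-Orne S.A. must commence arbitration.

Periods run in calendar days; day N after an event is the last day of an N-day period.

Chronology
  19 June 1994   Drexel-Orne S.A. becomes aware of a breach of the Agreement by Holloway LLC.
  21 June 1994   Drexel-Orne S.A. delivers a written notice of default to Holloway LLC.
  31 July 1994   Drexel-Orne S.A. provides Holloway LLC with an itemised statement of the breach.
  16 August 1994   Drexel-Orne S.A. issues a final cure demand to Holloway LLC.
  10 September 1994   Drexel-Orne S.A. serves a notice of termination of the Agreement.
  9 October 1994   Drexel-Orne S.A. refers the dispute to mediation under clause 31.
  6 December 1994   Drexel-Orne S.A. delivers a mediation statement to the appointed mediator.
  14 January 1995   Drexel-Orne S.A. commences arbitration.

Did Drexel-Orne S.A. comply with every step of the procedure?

Yes

Step 1: 52 days after 19 June 1994 (when the breach is discovered) is 10 August 1994; done 21 June 1994 — timely.
Step 2: the earliest permitted date is 16 days after 11 July 1994 (end of the 20-day review period, which began when the default notice is delivered on 21 June 1994), i.e. 27 July 1994; 31 July 1994 is on or after that date.
Step 3: 65 days after 19 June 1994 (when the breach is discovered) is 23 August 1994; done 16 August 1994 — timely.
Step 4: the window is 7–27 days after 16 August 1994 (when the final cure demand is issued), so 23 August 1994 through 12 September 1994; done 10 September 1994 — within the window.
Step 5: the window is 5–31 days after 10 September 1994 (when the termination notice is served), so 15 September 1994 through 11 October 1994; 9 October 1994 falls inside that range.
Step 6: the window is 15–59 days after 9 October 1994 (when the dispute is referred to mediation), so 24 October 1994 through 7 December 1994; done 6 December 1994 — within the window.
Step 7: 20 days after 28 December 1994 (end of the 22-day hold period, which began when the mediation statement is delivered on 6 December 1994) is 17 January 1995; completed 14 January 1995, before the deadline.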